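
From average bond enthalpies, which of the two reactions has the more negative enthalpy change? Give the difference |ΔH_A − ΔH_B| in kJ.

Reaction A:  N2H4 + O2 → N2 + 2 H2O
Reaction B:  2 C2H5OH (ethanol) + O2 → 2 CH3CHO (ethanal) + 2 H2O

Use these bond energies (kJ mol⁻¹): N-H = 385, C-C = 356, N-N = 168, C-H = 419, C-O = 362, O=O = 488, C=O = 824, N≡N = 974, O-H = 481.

Reaction A:
  Bonds broken (reactants):
    N-H: 4 × 385 = 1540
    N-N: 1 × 168 = 168
    O=O: 1 × 488 = 488
    Σ(broken) = 2196 kJ
  Bonds formed (products):
    N≡N: 1 × 974 = 974
    O-H: 4 × 481 = 1924
    Σ(formed) = 2898 kJ
  ΔH_A = 2196 − 2898 = −702 kJ
Reaction B:
  Bonds broken (reactants):
    C-C: 2 × 356 = 712
    C-H: 10 × 419 = 4190
    C-O: 2 × 362 = 724
    O-H: 2 × 481 = 962
    O=O: 1 × 488 = 488
    Σ(broken) = 7076 kJ
  Bonds formed (products):
    C-C: 2 × 356 = 712
    C-H: 8 × 419 = 3352
    C=O: 2 × 824 = 1648
    O-H: 4 × 481 = 1924
    Σ(formed) = 7636 kJ
  ΔH_B = 7076 − 7636 = −560 kJ
ΔH_A − ΔH_B = −142 kJ, so reaction A has the more negative ΔH; |ΔH_A − ΔH_B| = 142 kJ.

Reaction A, by 142 kJ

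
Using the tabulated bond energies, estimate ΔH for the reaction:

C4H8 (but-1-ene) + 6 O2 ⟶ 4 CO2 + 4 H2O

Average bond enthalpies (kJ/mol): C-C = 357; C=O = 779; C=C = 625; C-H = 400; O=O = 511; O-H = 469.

ΔH ≈ −2379 kJ

Bonds broken (reactants):
  C-C: 2 × 357 = 714
  C-H: 8 × 400 = 3200
  C=C: 1 × 625 = 625
  O=O: 6 × 511 = 3066
  Σ(broken) = 7605 kJ
Bonds formed (products):
  C=O: 8 × 779 = 6232
  O-H: 8 × 469 = 3752
  Σ(formed) = 9984 kJ
ΔH = Σ(broken) − Σ(formed) = 7605 − 9984 = −2379 kJ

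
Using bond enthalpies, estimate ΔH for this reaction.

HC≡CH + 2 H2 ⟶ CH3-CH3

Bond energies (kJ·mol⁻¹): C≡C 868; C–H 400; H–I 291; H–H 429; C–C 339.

Bonds broken (reactants):
  C≡C: 1 × 868 = 868
  C–H: 2 × 400 = 800
  H–H: 2 × 429 = 858
  Σ(broken) = 2526 kJ
Bonds formed (products):
  C–C: 1 × 339 = 339
  C–H: 6 × 400 = 2400
  Σ(formed) = 2739 kJ
ΔH = Σ(broken) − Σ(formed) = 2526 − 2739 = −213 kJ

ΔH ≈ −213 kJ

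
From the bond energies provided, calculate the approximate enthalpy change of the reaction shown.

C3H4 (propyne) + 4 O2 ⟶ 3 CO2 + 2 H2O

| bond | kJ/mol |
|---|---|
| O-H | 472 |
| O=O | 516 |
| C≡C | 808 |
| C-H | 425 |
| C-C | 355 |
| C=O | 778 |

Bonds broken (reactants):
  C≡C: 1 × 808 = 808
  C-C: 1 × 355 = 355
  C-H: 4 × 425 = 1700
  O=O: 4 × 516 = 2064
  Σ(broken) = 4927 kJ
Bonds formed (products):
  C=O: 6 × 778 = 4668
  O-H: 4 × 472 = 1888
  Σ(formed) = 6556 kJ
ΔH = Σ(broken) − Σ(formed) = 4927 − 6556 = −1629 kJ

ΔH ≈ −1629 kJ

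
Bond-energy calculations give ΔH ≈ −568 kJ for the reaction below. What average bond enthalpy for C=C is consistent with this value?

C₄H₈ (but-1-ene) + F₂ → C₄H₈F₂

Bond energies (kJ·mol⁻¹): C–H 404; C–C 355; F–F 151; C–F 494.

Let D be the C=C bond energy.
Σ(broken) = 2×355 + 8×404 + 1×D + 1×151 = 4093 + D
Σ(formed) = 3×355 + 2×494 + 8×404 = 5285
ΔH = Σ(broken) − Σ(formed) = (4093 + D) − (5285) = −1192 + D
Setting this equal to −568 kJ gives D = 624 kJ/mol.

D(C=C) ≈ 624 kJ/mol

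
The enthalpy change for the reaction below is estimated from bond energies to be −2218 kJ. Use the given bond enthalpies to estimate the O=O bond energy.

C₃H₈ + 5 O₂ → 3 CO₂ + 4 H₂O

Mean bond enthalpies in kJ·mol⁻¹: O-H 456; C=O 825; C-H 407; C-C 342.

Let D be the O=O bond energy.
Σ(broken) = 2×342 + 8×407 + 5×D = 3940 + 5D
Σ(formed) = 6×825 + 8×456 = 8598
ΔH = Σ(broken) − Σ(formed) = (3940 + 5D) − (8598) = −4658 + 5D
Setting this equal to −2218 kJ gives 5D = 2440, so D = 488 kJ/mol.

D(O=O) ≈ 488 kJ/mol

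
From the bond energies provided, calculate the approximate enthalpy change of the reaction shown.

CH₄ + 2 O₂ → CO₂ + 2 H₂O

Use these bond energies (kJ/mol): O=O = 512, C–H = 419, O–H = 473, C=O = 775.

Bonds broken (reactants):
  C–H: 4 × 419 = 1676
  O=O: 2 × 512 = 1024
  Σ(broken) = 2700 kJ
Bonds formed (products):
  C=O: 2 × 775 = 1550
  O–H: 4 × 473 = 1892
  Σ(formed) = 3442 kJ
ΔH = Σ(broken) − Σ(formed) = 2700 − 3442 = −742 kJ

ΔH ≈ −742 kJ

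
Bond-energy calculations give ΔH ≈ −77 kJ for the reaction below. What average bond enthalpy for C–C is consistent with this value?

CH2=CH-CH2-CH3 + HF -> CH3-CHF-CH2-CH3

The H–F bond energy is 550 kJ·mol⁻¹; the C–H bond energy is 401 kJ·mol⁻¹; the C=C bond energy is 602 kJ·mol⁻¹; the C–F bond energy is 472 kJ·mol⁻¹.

Let D be the C–C bond energy.
Σ(broken) = 2×D + 8×401 + 1×602 + 1×550 = 4360 + 2D
Σ(formed) = 3×D + 1×472 + 9×401 = 4081 + 3D
ΔH = Σ(broken) − Σ(formed) = (4360 + 2D) − (4081 + 3D) = +279 − D
Setting this equal to −77 kJ gives D = 356 kJ/mol.

D(C–C) ≈ 356 kJ/mol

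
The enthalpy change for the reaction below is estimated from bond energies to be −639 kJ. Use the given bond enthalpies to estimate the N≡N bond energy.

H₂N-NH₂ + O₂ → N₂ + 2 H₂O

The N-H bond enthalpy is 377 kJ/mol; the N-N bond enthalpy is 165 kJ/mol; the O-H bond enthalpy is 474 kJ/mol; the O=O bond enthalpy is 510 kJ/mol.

Let D be the N≡N bond energy.
Σ(broken) = 4×377 + 1×165 + 1×510 = 2183
Σ(formed) = 1×D + 4×474 = 1896 + D
ΔH = Σ(broken) − Σ(formed) = (2183) − (1896 + D) = +287 − D
Setting this equal to −639 kJ gives D = 926 kJ/mol.

D(N≡N) ≈ 926 kJ/mol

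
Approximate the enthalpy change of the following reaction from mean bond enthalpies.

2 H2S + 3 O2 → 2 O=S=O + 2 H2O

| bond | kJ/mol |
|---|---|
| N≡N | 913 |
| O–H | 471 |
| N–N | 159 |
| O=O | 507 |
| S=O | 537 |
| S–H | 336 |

Bonds broken (reactants):
  O=O: 3 × 507 = 1521
  S–H: 4 × 336 = 1344
  Σ(broken) = 2865 kJ
Bonds formed (products):
  O–H: 4 × 471 = 1884
  S=O: 4 × 537 = 2148
  Σ(formed) = 4032 kJ
ΔH = Σ(broken) − Σ(formed) = 2865 − 4032 = −1167 kJ

ΔH ≈ −1167 kJ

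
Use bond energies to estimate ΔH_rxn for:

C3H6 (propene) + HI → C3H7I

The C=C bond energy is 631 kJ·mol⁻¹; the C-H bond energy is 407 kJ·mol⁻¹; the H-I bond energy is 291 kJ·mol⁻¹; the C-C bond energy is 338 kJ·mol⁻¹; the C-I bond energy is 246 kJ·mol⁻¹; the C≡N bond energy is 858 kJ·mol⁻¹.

ΔH ≈ −69 kJ

Bonds broken (reactants):
  C-C: 1 × 338 = 338
  C-H: 6 × 407 = 2442
  C=C: 1 × 631 = 631
  H-I: 1 × 291 = 291
  Σ(broken) = 3702 kJ
Bonds formed (products):
  C-C: 2 × 338 = 676
  C-H: 7 × 407 = 2849
  C-I: 1 × 246 = 246
  Σ(formed) = 3771 kJ
ΔH = Σ(broken) − Σ(formed) = 3702 − 3771 = −69 kJ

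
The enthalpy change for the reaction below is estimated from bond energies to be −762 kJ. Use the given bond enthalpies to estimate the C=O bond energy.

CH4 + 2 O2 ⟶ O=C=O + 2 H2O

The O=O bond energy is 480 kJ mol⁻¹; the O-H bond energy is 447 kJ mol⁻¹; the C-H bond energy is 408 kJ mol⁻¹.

D(C=O) ≈ 783 kJ/mol

Let D be the C=O bond energy.
Σ(broken) = 4×408 + 2×480 = 2592
Σ(formed) = 2×D + 4×447 = 1788 + 2D
ΔH = Σ(broken) − Σ(formed) = (2592) − (1788 + 2D) = +804 − 2D
Setting this equal to −762 kJ gives 2D = 1566, so D = 783 kJ/mol.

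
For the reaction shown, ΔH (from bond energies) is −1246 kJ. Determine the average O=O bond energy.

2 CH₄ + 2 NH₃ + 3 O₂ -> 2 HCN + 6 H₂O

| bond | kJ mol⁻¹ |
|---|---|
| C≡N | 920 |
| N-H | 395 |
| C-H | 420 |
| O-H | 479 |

D(O=O) ≈ 484 kJ/mol

Let D be the O=O bond energy.
Σ(broken) = 8×420 + 6×395 + 3×D = 5730 + 3D
Σ(formed) = 2×920 + 2×420 + 12×479 = 8428
ΔH = Σ(broken) − Σ(formed) = (5730 + 3D) − (8428) = −2698 + 3D
Setting this equal to −1246 kJ gives 3D = 1452, so D = 484 kJ/mol.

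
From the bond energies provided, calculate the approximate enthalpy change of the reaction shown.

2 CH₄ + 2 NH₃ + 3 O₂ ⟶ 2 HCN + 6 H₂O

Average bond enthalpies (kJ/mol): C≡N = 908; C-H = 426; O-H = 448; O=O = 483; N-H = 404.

Bonds broken (reactants):
  C-H: 8 × 426 = 3408
  N-H: 6 × 404 = 2424
  O=O: 3 × 483 = 1449
  Σ(broken) = 7281 kJ
Bonds formed (products):
  C≡N: 2 × 908 = 1816
  C-H: 2 × 426 = 852
  O-H: 12 × 448 = 5376
  Σ(formed) = 8044 kJ
ΔH = Σ(broken) − Σ(formed) = 7281 − 8044 = −763 kJ

ΔH ≈ −763 kJ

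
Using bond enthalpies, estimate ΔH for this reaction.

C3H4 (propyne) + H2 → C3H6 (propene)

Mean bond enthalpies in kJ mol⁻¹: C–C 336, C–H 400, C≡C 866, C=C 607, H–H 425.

ΔH ≈ −116 kJ

Bonds broken (reactants):
  C≡C: 1 × 866 = 866
  C–C: 1 × 336 = 336
  C–H: 4 × 400 = 1600
  H–H: 1 × 425 = 425
  Σ(broken) = 3227 kJ
Bonds formed (products):
  C–C: 1 × 336 = 336
  C–H: 6 × 400 = 2400
  C=C: 1 × 607 = 607
  Σ(formed) = 3343 kJ
ΔH = Σ(broken) − Σ(formed) = 3227 − 3343 = −116 kJ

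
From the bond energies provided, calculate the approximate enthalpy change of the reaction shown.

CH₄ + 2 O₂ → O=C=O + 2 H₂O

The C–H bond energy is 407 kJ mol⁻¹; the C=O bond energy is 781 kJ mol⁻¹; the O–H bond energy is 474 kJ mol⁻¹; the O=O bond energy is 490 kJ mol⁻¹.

Bonds broken (reactants):
  C–H: 4 × 407 = 1628
  O=O: 2 × 490 = 980
  Σ(broken) = 2608 kJ
Bonds formed (products):
  C=O: 2 × 781 = 1562
  O–H: 4 × 474 = 1896
  Σ(formed) = 3458 kJ
ΔH = Σ(broken) − Σ(formed) = 2608 − 3458 = −850 kJ

ΔH ≈ −850 kJ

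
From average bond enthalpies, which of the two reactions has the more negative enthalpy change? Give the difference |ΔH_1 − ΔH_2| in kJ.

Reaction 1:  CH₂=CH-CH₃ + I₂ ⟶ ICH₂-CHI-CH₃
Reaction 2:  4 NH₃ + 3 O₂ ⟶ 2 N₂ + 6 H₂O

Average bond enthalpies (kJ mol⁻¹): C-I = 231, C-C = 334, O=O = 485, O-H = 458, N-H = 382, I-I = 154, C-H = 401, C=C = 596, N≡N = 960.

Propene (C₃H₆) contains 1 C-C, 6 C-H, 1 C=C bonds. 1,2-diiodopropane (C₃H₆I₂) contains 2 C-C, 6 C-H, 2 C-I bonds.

Reaction 2, by 1331 kJ

Reaction 1:
  Bonds broken (reactants):
    C-C: 1 × 334 = 334
    C-H: 6 × 401 = 2406
    C=C: 1 × 596 = 596
    I-I: 1 × 154 = 154
    Σ(broken) = 3490 kJ
  Bonds formed (products):
    C-C: 2 × 334 = 668
    C-H: 6 × 401 = 2406
    C-I: 2 × 231 = 462
    Σ(formed) = 3536 kJ
  ΔH_1 = 3490 − 3536 = −46 kJ
Reaction 2:
  Bonds broken (reactants):
    N-H: 12 × 382 = 4584
    O=O: 3 × 485 = 1455
    Σ(broken) = 6039 kJ
  Bonds formed (products):
    N≡N: 2 × 960 = 1920
    O-H: 12 × 458 = 5496
    Σ(formed) = 7416 kJ
  ΔH_2 = 6039 − 7416 = −1377 kJ
ΔH_1 − ΔH_2 = +1331 kJ, so reaction 2 has the more negative ΔH; |ΔH_1 − ΔH_2| = 1331 kJ.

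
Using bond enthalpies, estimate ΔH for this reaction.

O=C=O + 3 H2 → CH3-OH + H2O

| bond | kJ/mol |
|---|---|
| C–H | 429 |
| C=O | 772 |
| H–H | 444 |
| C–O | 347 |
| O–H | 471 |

Bonds broken (reactants):
  C=O: 2 × 772 = 1544
  H–H: 3 × 444 = 1332
  Σ(broken) = 2876 kJ
Bonds formed (products):
  C–H: 3 × 429 = 1287
  C–O: 1 × 347 = 347
  O–H: 3 × 471 = 1413
  Σ(formed) = 3047 kJ
ΔH = Σ(broken) − Σ(formed) = 2876 − 3047 = −171 kJ

ΔH ≈ −171 kJ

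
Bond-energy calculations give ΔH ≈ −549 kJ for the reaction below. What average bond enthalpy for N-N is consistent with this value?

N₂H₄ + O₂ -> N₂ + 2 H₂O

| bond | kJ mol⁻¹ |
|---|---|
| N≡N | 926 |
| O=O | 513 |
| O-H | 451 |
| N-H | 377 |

D(N-N) ≈ 160 kJ/mol

Let D be the N-N bond energy.
Σ(broken) = 4×377 + 1×D + 1×513 = 2021 + D
Σ(formed) = 1×926 + 4×451 = 2730
ΔH = Σ(broken) − Σ(formed) = (2021 + D) − (2730) = −709 + D
Setting this equal to −549 kJ gives D = 160 kJ/mol.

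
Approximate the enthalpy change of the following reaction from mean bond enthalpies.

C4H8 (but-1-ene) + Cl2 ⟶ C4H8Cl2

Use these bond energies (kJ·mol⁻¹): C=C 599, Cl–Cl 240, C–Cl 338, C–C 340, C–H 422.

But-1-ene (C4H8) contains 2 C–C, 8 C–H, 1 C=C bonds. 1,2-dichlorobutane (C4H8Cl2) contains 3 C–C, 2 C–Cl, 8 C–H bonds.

ΔH ≈ −177 kJ

Bonds broken (reactants):
  C–C: 2 × 340 = 680
  C–H: 8 × 422 = 3376
  C=C: 1 × 599 = 599
  Cl–Cl: 1 × 240 = 240
  Σ(broken) = 4895 kJ
Bonds formed (products):
  C–C: 3 × 340 = 1020
  C–Cl: 2 × 338 = 676
  C–H: 8 × 422 = 3376
  Σ(formed) = 5072 kJ
ΔH = Σ(broken) − Σ(formed) = 4895 − 5072 = −177 kJ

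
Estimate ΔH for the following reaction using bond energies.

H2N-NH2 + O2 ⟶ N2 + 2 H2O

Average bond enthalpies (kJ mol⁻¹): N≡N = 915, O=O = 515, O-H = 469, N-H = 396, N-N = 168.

Bonds broken (reactants):
  N-H: 4 × 396 = 1584
  N-N: 1 × 168 = 168
  O=O: 1 × 515 = 515
  Σ(broken) = 2267 kJ
Bonds formed (products):
  N≡N: 1 × 915 = 915
  O-H: 4 × 469 = 1876
  Σ(formed) = 2791 kJ
ΔH = Σ(broken) − Σ(formed) = 2267 − 2791 = −524 kJ

ΔH ≈ −524 kJ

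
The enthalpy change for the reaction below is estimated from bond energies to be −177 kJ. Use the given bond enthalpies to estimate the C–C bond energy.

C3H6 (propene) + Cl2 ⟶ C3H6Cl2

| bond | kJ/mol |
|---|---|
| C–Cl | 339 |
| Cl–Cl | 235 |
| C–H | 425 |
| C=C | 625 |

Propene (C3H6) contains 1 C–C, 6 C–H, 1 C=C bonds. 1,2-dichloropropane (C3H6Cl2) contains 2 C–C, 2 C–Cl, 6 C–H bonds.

D(C–C) ≈ 359 kJ/mol

Let D be the C–C bond energy.
Σ(broken) = 1×D + 6×425 + 1×625 + 1×235 = 3410 + D
Σ(formed) = 2×D + 2×339 + 6×425 = 3228 + 2D
ΔH = Σ(broken) − Σ(formed) = (3410 + D) − (3228 + 2D) = +182 − D
Setting this equal to −177 kJ gives D = 359 kJ/mol.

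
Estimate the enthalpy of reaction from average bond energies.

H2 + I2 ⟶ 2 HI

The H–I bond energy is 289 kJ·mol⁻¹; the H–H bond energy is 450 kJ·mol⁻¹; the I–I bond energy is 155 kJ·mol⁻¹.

ΔH ≈ +27 kJ

Bonds broken (reactants):
  H–H: 1 × 450 = 450
  I–I: 1 × 155 = 155
  Σ(broken) = 605 kJ
Bonds formed (products):
  H–I: 2 × 289 = 578
  Σ(formed) = 578 kJ
ΔH = Σ(broken) − Σ(formed) = 605 − 578 = +27 kJ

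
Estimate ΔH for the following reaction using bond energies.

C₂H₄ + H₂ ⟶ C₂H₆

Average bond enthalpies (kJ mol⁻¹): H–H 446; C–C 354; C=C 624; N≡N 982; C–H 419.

ΔH ≈ −122 kJ

Bonds broken (reactants):
  C–H: 4 × 419 = 1676
  C=C: 1 × 624 = 624
  H–H: 1 × 446 = 446
  Σ(broken) = 2746 kJ
Bonds formed (products):
  C–C: 1 × 354 = 354
  C–H: 6 × 419 = 2514
  Σ(formed) = 2868 kJ
ΔH = Σ(broken) − Σ(formed) = 2746 − 2868 = −122 kJ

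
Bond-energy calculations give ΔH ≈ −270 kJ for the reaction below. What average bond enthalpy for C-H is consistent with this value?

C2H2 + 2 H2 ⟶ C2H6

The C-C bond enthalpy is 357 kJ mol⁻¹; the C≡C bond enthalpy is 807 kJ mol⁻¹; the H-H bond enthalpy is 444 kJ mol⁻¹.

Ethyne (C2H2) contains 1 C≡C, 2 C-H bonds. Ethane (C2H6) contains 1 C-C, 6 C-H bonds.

D(C-H) ≈ 402 kJ/mol

Let D be the C-H bond energy.
Σ(broken) = 1×807 + 2×D + 2×444 = 1695 + 2D
Σ(formed) = 1×357 + 6×D = 357 + 6D
ΔH = Σ(broken) − Σ(formed) = (1695 + 2D) − (357 + 6D) = +1338 − 4D
Setting this equal to −270 kJ gives 4D = 1608, so D = 402 kJ/mol.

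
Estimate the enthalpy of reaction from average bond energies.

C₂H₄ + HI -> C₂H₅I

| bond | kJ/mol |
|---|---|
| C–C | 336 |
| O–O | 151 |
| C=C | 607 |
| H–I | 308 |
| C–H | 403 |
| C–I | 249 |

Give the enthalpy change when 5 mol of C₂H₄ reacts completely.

ΔH = −365 kJ

Bonds broken (reactants):
  C–H: 4 × 403 = 1612
  C=C: 1 × 607 = 607
  H–I: 1 × 308 = 308
  Σ(broken) = 2527 kJ
Bonds formed (products):
  C–C: 1 × 336 = 336
  C–H: 5 × 403 = 2015
  C–I: 1 × 249 = 249
  Σ(formed) = 2600 kJ
ΔH = Σ(broken) − Σ(formed) = 2527 − 2600 = −73 kJ
For 5× the reaction as written: 5 × (−73) = −365 kJ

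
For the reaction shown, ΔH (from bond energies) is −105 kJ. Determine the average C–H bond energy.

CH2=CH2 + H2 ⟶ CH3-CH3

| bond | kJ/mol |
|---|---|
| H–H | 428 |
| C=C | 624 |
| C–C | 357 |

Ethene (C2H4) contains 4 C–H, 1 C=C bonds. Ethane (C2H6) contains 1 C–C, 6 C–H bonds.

Let D be the C–H bond energy.
Σ(broken) = 4×D + 1×624 + 1×428 = 1052 + 4D
Σ(formed) = 1×357 + 6×D = 357 + 6D
ΔH = Σ(broken) − Σ(formed) = (1052 + 4D) − (357 + 6D) = +695 − 2D
Setting this equal to −105 kJ gives 2D = 800, so D = 400 kJ/mol.

D(C–H) ≈ 400 kJ/mol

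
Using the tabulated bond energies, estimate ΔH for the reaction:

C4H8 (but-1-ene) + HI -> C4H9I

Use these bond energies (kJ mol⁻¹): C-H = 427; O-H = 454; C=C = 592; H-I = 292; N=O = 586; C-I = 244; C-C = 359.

ΔH ≈ −146 kJ

Bonds broken (reactants):
  C-C: 2 × 359 = 718
  C-H: 8 × 427 = 3416
  C=C: 1 × 592 = 592
  H-I: 1 × 292 = 292
  Σ(broken) = 5018 kJ
Bonds formed (products):
  C-C: 3 × 359 = 1077
  C-H: 9 × 427 = 3843
  C-I: 1 × 244 = 244
  Σ(formed) = 5164 kJ
ΔH = Σ(broken) − Σ(formed) = 5018 − 5164 = −146 kJ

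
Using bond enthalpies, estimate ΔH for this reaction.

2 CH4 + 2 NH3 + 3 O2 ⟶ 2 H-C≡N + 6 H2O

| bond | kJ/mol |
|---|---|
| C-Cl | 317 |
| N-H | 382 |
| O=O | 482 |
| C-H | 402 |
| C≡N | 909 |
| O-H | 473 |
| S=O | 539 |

Bonds broken (reactants):
  C-H: 8 × 402 = 3216
  N-H: 6 × 382 = 2292
  O=O: 3 × 482 = 1446
  Σ(broken) = 6954 kJ
Bonds formed (products):
  C≡N: 2 × 909 = 1818
  C-H: 2 × 402 = 804
  O-H: 12 × 473 = 5676
  Σ(formed) = 8298 kJ
ΔH = Σ(broken) − Σ(formed) = 6954 − 8298 = −1344 kJ

ΔH ≈ −1344 kJ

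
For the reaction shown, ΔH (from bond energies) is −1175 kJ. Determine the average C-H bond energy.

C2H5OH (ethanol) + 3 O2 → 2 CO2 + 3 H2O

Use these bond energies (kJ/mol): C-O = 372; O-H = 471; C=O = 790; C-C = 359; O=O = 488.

Let D be the C-H bond energy.
Σ(broken) = 1×359 + 5×D + 1×372 + 1×471 + 3×488 = 2666 + 5D
Σ(formed) = 4×790 + 6×471 = 5986
ΔH = Σ(broken) − Σ(formed) = (2666 + 5D) − (5986) = −3320 + 5D
Setting this equal to −1175 kJ gives 5D = 2145, so D = 429 kJ/mol.

D(C-H) ≈ 429 kJ/mol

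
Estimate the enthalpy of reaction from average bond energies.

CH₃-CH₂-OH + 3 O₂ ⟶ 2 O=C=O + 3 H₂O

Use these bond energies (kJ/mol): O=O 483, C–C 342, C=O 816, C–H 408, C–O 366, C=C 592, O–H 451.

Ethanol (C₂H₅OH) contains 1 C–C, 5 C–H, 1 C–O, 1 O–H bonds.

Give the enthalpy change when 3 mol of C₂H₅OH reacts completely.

ΔH = −3966 kJ

Bonds broken (reactants):
  C–C: 1 × 342 = 342
  C–H: 5 × 408 = 2040
  C–O: 1 × 366 = 366
  O–H: 1 × 451 = 451
  O=O: 3 × 483 = 1449
  Σ(broken) = 4648 kJ
Bonds formed (products):
  C=O: 4 × 816 = 3264
  O–H: 6 × 451 = 2706
  Σ(formed) = 5970 kJ
ΔH = Σ(broken) − Σ(formed) = 4648 − 5970 = −1322 kJ
For 3× the reaction as written: 3 × (−1322) = −3966 kJ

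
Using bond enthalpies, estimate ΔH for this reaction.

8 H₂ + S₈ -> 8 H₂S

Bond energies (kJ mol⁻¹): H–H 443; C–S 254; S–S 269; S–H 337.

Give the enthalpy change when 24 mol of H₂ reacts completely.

Bonds broken (reactants):
  H–H: 8 × 443 = 3544
  S–S: 8 × 269 = 2152
  Σ(broken) = 5696 kJ
Bonds formed (products):
  S–H: 16 × 337 = 5392
  Σ(formed) = 5392 kJ
ΔH = Σ(broken) − Σ(formed) = 5696 − 5392 = +304 kJ
For 3× the reaction as written: 3 × (+304) = +912 kJ

ΔH = +912 kJ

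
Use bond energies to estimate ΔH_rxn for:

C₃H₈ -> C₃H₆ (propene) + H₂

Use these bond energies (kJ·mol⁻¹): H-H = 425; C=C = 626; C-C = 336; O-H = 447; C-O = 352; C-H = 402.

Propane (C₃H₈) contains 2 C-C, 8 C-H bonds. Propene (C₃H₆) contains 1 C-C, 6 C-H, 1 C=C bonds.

ΔH ≈ +89 kJ

Bonds broken (reactants):
  C-C: 2 × 336 = 672
  C-H: 8 × 402 = 3216
  Σ(broken) = 3888 kJ
Bonds formed (products):
  C-C: 1 × 336 = 336
  C-H: 6 × 402 = 2412
  C=C: 1 × 626 = 626
  H-H: 1 × 425 = 425
  Σ(formed) = 3799 kJ
ΔH = Σ(broken) − Σ(formed) = 3888 − 3799 = +89 kJ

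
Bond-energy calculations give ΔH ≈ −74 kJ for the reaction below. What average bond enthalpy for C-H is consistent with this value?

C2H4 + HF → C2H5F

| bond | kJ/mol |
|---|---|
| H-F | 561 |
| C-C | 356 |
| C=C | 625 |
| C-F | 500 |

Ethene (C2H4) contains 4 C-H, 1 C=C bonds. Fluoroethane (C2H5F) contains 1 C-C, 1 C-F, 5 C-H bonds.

D(C-H) ≈ 404 kJ/mol

Let D be the C-H bond energy.
Σ(broken) = 4×D + 1×625 + 1×561 = 1186 + 4D
Σ(formed) = 1×356 + 1×500 + 5×D = 856 + 5D
ΔH = Σ(broken) − Σ(formed) = (1186 + 4D) − (856 + 5D) = +330 − D
Setting this equal to −74 kJ gives D = 404 kJ/mol.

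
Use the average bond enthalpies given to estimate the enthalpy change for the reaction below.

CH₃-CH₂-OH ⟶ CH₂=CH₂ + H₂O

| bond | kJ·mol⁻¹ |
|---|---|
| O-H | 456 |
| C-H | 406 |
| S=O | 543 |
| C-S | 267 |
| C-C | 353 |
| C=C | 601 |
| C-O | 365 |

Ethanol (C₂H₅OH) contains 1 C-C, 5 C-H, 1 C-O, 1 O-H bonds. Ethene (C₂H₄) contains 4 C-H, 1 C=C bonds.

ΔH ≈ +67 kJ

Bonds broken (reactants):
  C-C: 1 × 353 = 353
  C-H: 5 × 406 = 2030
  C-O: 1 × 365 = 365
  O-H: 1 × 456 = 456
  Σ(broken) = 3204 kJ
Bonds formed (products):
  C-H: 4 × 406 = 1624
  C=C: 1 × 601 = 601
  O-H: 2 × 456 = 912
  Σ(formed) = 3137 kJ
ΔH = Σ(broken) − Σ(formed) = 3204 − 3137 = +67 kJ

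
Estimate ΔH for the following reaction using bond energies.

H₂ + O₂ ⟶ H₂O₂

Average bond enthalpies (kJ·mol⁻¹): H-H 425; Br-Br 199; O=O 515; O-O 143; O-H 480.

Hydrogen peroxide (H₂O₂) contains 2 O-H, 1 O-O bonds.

ΔH ≈ −163 kJ

Bonds broken (reactants):
  H-H: 1 × 425 = 425
  O=O: 1 × 515 = 515
  Σ(broken) = 940 kJ
Bonds formed (products):
  O-H: 2 × 480 = 960
  O-O: 1 × 143 = 143
  Σ(formed) = 1103 kJ
ΔH = Σ(broken) − Σ(formed) = 940 − 1103 = −163 kJ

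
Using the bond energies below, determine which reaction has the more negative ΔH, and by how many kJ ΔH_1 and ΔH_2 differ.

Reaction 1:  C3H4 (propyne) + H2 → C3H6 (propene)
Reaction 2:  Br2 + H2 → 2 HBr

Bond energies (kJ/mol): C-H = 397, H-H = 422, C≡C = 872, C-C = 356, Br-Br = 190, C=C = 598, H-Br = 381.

Reaction 2, by 52 kJ

Reaction 1:
  Bonds broken (reactants):
    C≡C: 1 × 872 = 872
    C-C: 1 × 356 = 356
    C-H: 4 × 397 = 1588
    H-H: 1 × 422 = 422
    Σ(broken) = 3238 kJ
  Bonds formed (products):
    C-C: 1 × 356 = 356
    C-H: 6 × 397 = 2382
    C=C: 1 × 598 = 598
    Σ(formed) = 3336 kJ
  ΔH_1 = 3238 − 3336 = −98 kJ
Reaction 2:
  Bonds broken (reactants):
    Br-Br: 1 × 190 = 190
    H-H: 1 × 422 = 422
    Σ(broken) = 612 kJ
  Bonds formed (products):
    H-Br: 2 × 381 = 762
    Σ(formed) = 762 kJ
  ΔH_2 = 612 − 762 = −150 kJ
ΔH_1 − ΔH_2 = +52 kJ, so reaction 2 has the more negative ΔH; |ΔH_1 − ΔH_2| = 52 kJ.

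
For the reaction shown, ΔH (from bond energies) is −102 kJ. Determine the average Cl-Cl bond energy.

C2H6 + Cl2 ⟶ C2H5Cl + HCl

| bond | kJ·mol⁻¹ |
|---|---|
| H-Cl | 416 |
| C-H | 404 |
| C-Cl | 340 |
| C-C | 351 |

Let D be the Cl-Cl bond energy.
Σ(broken) = 1×351 + 6×404 + 1×D = 2775 + D
Σ(formed) = 1×351 + 1×340 + 5×404 + 1×416 = 3127
ΔH = Σ(broken) − Σ(formed) = (2775 + D) − (3127) = −352 + D
Setting this equal to −102 kJ gives D = 250 kJ/mol.

D(Cl-Cl) ≈ 250 kJ/mol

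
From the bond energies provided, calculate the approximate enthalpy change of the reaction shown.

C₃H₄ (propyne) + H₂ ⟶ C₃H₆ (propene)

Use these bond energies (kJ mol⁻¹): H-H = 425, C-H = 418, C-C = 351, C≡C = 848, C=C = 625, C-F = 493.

Bonds broken (reactants):
  C≡C: 1 × 848 = 848
  C-C: 1 × 351 = 351
  C-H: 4 × 418 = 1672
  H-H: 1 × 425 = 425
  Σ(broken) = 3296 kJ
Bonds formed (products):
  C-C: 1 × 351 = 351
  C-H: 6 × 418 = 2508
  C=C: 1 × 625 = 625
  Σ(formed) = 3484 kJ
ΔH = Σ(broken) − Σ(formed) = 3296 − 3484 = −188 kJ

ΔH ≈ −188 kJ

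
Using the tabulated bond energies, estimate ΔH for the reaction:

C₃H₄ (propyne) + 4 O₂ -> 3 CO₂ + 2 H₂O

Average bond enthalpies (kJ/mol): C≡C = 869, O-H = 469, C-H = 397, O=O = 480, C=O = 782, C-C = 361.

ΔH ≈ −1830 kJ

Bonds broken (reactants):
  C≡C: 1 × 869 = 869
  C-C: 1 × 361 = 361
  C-H: 4 × 397 = 1588
  O=O: 4 × 480 = 1920
  Σ(broken) = 4738 kJ
Bonds formed (products):
  C=O: 6 × 782 = 4692
  O-H: 4 × 469 = 1876
  Σ(formed) = 6568 kJ
ΔH = Σ(broken) − Σ(formed) = 4738 − 6568 = −1830 kJ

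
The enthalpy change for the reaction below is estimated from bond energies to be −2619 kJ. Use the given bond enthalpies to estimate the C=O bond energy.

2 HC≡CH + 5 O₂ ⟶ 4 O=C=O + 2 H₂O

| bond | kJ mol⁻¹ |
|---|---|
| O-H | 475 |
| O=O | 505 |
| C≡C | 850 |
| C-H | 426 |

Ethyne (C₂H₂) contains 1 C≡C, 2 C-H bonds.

Let D be the C=O bond energy.
Σ(broken) = 2×850 + 4×426 + 5×505 = 5929
Σ(formed) = 8×D + 4×475 = 1900 + 8D
ΔH = Σ(broken) − Σ(formed) = (5929) − (1900 + 8D) = +4029 − 8D
Setting this equal to −2619 kJ gives 8D = 6648, so D = 831 kJ/mol.

D(C=O) ≈ 831 kJ/mol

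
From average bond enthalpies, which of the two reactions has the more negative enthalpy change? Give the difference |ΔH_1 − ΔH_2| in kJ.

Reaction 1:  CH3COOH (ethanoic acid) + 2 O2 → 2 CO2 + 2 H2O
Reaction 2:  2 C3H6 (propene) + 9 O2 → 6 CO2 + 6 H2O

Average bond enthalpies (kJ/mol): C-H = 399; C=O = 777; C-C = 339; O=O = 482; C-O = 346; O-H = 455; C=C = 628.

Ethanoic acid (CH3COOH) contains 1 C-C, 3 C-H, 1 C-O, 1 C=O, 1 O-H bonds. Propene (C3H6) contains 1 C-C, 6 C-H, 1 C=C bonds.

Reaction 1:
  Bonds broken (reactants):
    C-C: 1 × 339 = 339
    C-H: 3 × 399 = 1197
    C-O: 1 × 346 = 346
    C=O: 1 × 777 = 777
    O-H: 1 × 455 = 455
    O=O: 2 × 482 = 964
    Σ(broken) = 4078 kJ
  Bonds formed (products):
    C=O: 4 × 777 = 3108
    O-H: 4 × 455 = 1820
    Σ(formed) = 4928 kJ
  ΔH_1 = 4078 − 4928 = −850 kJ
Reaction 2:
  Bonds broken (reactants):
    C-C: 2 × 339 = 678
    C-H: 12 × 399 = 4788
    C=C: 2 × 628 = 1256
    O=O: 9 × 482 = 4338
    Σ(broken) = 11060 kJ
  Bonds formed (products):
    C=O: 12 × 777 = 9324
    O-H: 12 × 455 = 5460
    Σ(formed) = 14784 kJ
  ΔH_2 = 11060 − 14784 = −3724 kJ
ΔH_1 − ΔH_2 = +2874 kJ, so reaction 2 has the more negative ΔH; |ΔH_1 − ΔH_2| = 2874 kJ.

Reaction 2, by 2874 kJ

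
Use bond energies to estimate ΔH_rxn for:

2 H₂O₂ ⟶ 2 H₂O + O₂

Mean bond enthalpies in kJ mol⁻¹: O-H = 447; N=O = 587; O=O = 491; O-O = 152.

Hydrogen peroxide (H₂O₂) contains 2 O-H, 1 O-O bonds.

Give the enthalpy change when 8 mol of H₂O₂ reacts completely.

ΔH = −748 kJ

Bonds broken (reactants):
  O-H: 4 × 447 = 1788
  O-O: 2 × 152 = 304
  Σ(broken) = 2092 kJ
Bonds formed (products):
  O-H: 4 × 447 = 1788
  O=O: 1 × 491 = 491
  Σ(formed) = 2279 kJ
ΔH = Σ(broken) − Σ(formed) = 2092 − 2279 = −187 kJ
For 4× the reaction as written: 4 × (−187) = −748 kJ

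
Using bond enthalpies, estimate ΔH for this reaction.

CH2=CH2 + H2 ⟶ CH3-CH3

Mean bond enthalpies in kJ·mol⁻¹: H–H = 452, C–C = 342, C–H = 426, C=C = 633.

Bonds broken (reactants):
  C–H: 4 × 426 = 1704
  C=C: 1 × 633 = 633
  H–H: 1 × 452 = 452
  Σ(broken) = 2789 kJ
Bonds formed (products):
  C–C: 1 × 342 = 342
  C–H: 6 × 426 = 2556
  Σ(formed) = 2898 kJ
ΔH = Σ(broken) − Σ(formed) = 2789 − 2898 = −109 kJ

ΔH ≈ −109 kJ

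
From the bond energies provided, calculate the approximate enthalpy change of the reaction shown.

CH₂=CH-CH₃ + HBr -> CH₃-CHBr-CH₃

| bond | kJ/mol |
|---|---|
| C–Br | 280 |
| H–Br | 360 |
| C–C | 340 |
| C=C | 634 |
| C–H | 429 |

Bonds broken (reactants):
  C–C: 1 × 340 = 340
  C–H: 6 × 429 = 2574
  C=C: 1 × 634 = 634
  H–Br: 1 × 360 = 360
  Σ(broken) = 3908 kJ
Bonds formed (products):
  C–Br: 1 × 280 = 280
  C–C: 2 × 340 = 680
  C–H: 7 × 429 = 3003
  Σ(formed) = 3963 kJ
ΔH = Σ(broken) − Σ(formed) = 3908 − 3963 = −55 kJ

ΔH ≈ −55 kJ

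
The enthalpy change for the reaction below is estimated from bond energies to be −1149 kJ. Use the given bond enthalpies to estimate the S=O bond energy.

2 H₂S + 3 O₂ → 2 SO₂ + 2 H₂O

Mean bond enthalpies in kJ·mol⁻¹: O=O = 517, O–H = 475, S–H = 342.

D(S=O) ≈ 542 kJ/mol

Let D be the S=O bond energy.
Σ(broken) = 3×517 + 4×342 = 2919
Σ(formed) = 4×475 + 4×D = 1900 + 4D
ΔH = Σ(broken) − Σ(formed) = (2919) − (1900 + 4D) = +1019 − 4D
Setting this equal to −1149 kJ gives 4D = 2168, so D = 542 kJ/mol.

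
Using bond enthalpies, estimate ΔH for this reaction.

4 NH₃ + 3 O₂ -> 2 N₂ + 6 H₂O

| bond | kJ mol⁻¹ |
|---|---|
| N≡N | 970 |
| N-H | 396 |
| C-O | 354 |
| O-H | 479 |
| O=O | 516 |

Bonds broken (reactants):
  N-H: 12 × 396 = 4752
  O=O: 3 × 516 = 1548
  Σ(broken) = 6300 kJ
Bonds formed (products):
  N≡N: 2 × 970 = 1940
  O-H: 12 × 479 = 5748
  Σ(formed) = 7688 kJ
ΔH = Σ(broken) − Σ(formed) = 6300 − 7688 = −1388 kJ

ΔH ≈ −1388 kJ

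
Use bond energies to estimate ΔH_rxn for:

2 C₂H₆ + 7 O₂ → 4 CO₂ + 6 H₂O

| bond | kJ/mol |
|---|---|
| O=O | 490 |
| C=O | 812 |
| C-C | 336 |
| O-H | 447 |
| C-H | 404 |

ΔH ≈ −2910 kJ

Bonds broken (reactants):
  C-C: 2 × 336 = 672
  C-H: 12 × 404 = 4848
  O=O: 7 × 490 = 3430
  Σ(broken) = 8950 kJ
Bonds formed (products):
  C=O: 8 × 812 = 6496
  O-H: 12 × 447 = 5364
  Σ(formed) = 11860 kJ
ΔH = Σ(broken) − Σ(formed) = 8950 − 11860 = −2910 kJ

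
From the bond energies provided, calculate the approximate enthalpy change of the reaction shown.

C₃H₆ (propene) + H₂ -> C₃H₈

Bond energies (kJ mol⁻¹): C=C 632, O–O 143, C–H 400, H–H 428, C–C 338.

Bonds broken (reactants):
  C–C: 1 × 338 = 338
  C–H: 6 × 400 = 2400
  C=C: 1 × 632 = 632
  H–H: 1 × 428 = 428
  Σ(broken) = 3798 kJ
Bonds formed (products):
  C–C: 2 × 338 = 676
  C–H: 8 × 400 = 3200
  Σ(formed) = 3876 kJ
ΔH = Σ(broken) − Σ(formed) = 3798 − 3876 = −78 kJ

ΔH ≈ −78 kJ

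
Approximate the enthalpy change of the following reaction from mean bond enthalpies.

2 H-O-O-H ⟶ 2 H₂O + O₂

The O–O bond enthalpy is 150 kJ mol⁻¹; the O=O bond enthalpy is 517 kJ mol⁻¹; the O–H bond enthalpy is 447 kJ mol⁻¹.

ΔH ≈ −217 kJ

Bonds broken (reactants):
  O–H: 4 × 447 = 1788
  O–O: 2 × 150 = 300
  Σ(broken) = 2088 kJ
Bonds formed (products):
  O–H: 4 × 447 = 1788
  O=O: 1 × 517 = 517
  Σ(formed) = 2305 kJ
ΔH = Σ(broken) − Σ(formed) = 2088 − 2305 = −217 kJ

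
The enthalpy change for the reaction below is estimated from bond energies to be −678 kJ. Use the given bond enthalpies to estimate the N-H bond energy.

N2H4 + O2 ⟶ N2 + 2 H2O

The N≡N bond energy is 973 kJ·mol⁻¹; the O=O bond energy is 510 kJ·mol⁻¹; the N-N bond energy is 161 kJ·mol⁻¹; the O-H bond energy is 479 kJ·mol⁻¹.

D(N-H) ≈ 385 kJ/mol

Let D be the N-H bond energy.
Σ(broken) = 4×D + 1×161 + 1×510 = 671 + 4D
Σ(formed) = 1×973 + 4×479 = 2889
ΔH = Σ(broken) − Σ(formed) = (671 + 4D) − (2889) = −2218 + 4D
Setting this equal to −678 kJ gives 4D = 1540, so D = 385 kJ/mol.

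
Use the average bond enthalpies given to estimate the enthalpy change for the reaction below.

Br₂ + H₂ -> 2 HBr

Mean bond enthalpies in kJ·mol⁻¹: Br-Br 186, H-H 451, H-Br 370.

ΔH ≈ −103 kJ

Bonds broken (reactants):
  Br-Br: 1 × 186 = 186
  H-H: 1 × 451 = 451
  Σ(broken) = 637 kJ
Bonds formed (products):
  H-Br: 2 × 370 = 740
  Σ(formed) = 740 kJ
ΔH = Σ(broken) − Σ(formed) = 637 − 740 = −103 kJ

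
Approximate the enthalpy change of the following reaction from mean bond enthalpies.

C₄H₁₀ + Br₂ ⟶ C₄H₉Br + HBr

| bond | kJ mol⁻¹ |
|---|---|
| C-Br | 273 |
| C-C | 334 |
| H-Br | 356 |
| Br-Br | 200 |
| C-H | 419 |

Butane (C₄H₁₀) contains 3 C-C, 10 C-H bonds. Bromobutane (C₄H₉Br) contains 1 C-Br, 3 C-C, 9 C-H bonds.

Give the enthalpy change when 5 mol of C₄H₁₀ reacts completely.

ΔH = −50 kJ

Bonds broken (reactants):
  Br-Br: 1 × 200 = 200
  C-C: 3 × 334 = 1002
  C-H: 10 × 419 = 4190
  Σ(broken) = 5392 kJ
Bonds formed (products):
  C-Br: 1 × 273 = 273
  C-C: 3 × 334 = 1002
  C-H: 9 × 419 = 3771
  H-Br: 1 × 356 = 356
  Σ(formed) = 5402 kJ
ΔH = Σ(broken) − Σ(formed) = 5392 − 5402 = −10 kJ
For 5× the reaction as written: 5 × (−10) = −50 kJ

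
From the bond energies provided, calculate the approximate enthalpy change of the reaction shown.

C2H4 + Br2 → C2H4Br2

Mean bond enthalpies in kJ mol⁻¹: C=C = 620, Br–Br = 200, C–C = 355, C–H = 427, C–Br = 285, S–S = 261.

Bonds broken (reactants):
  Br–Br: 1 × 200 = 200
  C–H: 4 × 427 = 1708
  C=C: 1 × 620 = 620
  Σ(broken) = 2528 kJ
Bonds formed (products):
  C–Br: 2 × 285 = 570
  C–C: 1 × 355 = 355
  C–H: 4 × 427 = 1708
  Σ(formed) = 2633 kJ
ΔH = Σ(broken) − Σ(formed) = 2528 − 2633 = −105 kJ

ΔH ≈ −105 kJ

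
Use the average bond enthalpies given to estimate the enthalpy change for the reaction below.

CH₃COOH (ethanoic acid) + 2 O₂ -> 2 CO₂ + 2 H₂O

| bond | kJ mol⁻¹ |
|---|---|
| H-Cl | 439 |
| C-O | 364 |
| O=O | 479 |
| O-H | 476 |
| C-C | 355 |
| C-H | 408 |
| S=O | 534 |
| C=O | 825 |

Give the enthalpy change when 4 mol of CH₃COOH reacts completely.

ΔH = −4008 kJ

Bonds broken (reactants):
  C-C: 1 × 355 = 355
  C-H: 3 × 408 = 1224
  C-O: 1 × 364 = 364
  C=O: 1 × 825 = 825
  O-H: 1 × 476 = 476
  O=O: 2 × 479 = 958
  Σ(broken) = 4202 kJ
Bonds formed (products):
  C=O: 4 × 825 = 3300
  O-H: 4 × 476 = 1904
  Σ(formed) = 5204 kJ
ΔH = Σ(broken) − Σ(formed) = 4202 − 5204 = −1002 kJ
For 4× the reaction as written: 4 × (−1002) = −4008 kJ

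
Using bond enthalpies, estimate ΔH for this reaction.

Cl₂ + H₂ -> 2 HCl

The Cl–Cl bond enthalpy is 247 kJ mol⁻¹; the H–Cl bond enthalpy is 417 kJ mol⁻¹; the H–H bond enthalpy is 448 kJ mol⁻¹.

Bonds broken (reactants):
  Cl–Cl: 1 × 247 = 247
  H–H: 1 × 448 = 448
  Σ(broken) = 695 kJ
Bonds formed (products):
  H–Cl: 2 × 417 = 834
  Σ(formed) = 834 kJ
ΔH = Σ(broken) − Σ(formed) = 695 − 834 = −139 kJ

ΔH ≈ −139 kJ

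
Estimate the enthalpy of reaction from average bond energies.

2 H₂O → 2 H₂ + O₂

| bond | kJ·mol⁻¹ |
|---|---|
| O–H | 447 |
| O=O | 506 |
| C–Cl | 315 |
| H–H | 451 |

Bonds broken (reactants):
  O–H: 4 × 447 = 1788
  Σ(broken) = 1788 kJ
Bonds formed (products):
  H–H: 2 × 451 = 902
  O=O: 1 × 506 = 506
  Σ(formed) = 1408 kJ
ΔH = Σ(broken) − Σ(formed) = 1788 − 1408 = +380 kJ

ΔH ≈ +380 kJ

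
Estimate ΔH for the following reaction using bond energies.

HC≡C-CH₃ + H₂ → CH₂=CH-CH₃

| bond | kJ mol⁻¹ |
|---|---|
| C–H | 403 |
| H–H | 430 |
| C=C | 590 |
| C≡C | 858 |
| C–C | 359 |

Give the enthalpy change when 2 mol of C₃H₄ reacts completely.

ΔH = −216 kJ

Bonds broken (reactants):
  C≡C: 1 × 858 = 858
  C–C: 1 × 359 = 359
  C–H: 4 × 403 = 1612
  H–H: 1 × 430 = 430
  Σ(broken) = 3259 kJ
Bonds formed (products):
  C–C: 1 × 359 = 359
  C–H: 6 × 403 = 2418
  C=C: 1 × 590 = 590
  Σ(formed) = 3367 kJ
ΔH = Σ(broken) − Σ(formed) = 3259 − 3367 = −108 kJ
For 2× the reaction as written: 2 × (−108) = −216 kJ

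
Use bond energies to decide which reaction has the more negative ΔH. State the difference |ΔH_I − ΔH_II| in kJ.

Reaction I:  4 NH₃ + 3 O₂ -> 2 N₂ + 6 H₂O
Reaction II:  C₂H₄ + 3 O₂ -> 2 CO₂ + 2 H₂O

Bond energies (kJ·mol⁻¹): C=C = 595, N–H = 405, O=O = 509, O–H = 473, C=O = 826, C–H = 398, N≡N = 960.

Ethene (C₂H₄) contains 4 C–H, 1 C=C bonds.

Reaction II, by 273 kJ

Reaction I:
  Bonds broken (reactants):
    N–H: 12 × 405 = 4860
    O=O: 3 × 509 = 1527
    Σ(broken) = 6387 kJ
  Bonds formed (products):
    N≡N: 2 × 960 = 1920
    O–H: 12 × 473 = 5676
    Σ(formed) = 7596 kJ
  ΔH_I = 6387 − 7596 = −1209 kJ
Reaction II:
  Bonds broken (reactants):
    C–H: 4 × 398 = 1592
    C=C: 1 × 595 = 595
    O=O: 3 × 509 = 1527
    Σ(broken) = 3714 kJ
  Bonds formed (products):
    C=O: 4 × 826 = 3304
    O–H: 4 × 473 = 1892
    Σ(formed) = 5196 kJ
  ΔH_II = 3714 − 5196 = −1482 kJ
ΔH_I − ΔH_II = +273 kJ, so reaction II has the more negative ΔH; |ΔH_I − ΔH_II| = 273 kJ.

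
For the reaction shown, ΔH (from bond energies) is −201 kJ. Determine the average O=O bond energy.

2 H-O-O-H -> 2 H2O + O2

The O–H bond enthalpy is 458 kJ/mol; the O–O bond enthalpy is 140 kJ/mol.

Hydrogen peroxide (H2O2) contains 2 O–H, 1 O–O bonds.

Let D be the O=O bond energy.
Σ(broken) = 4×458 + 2×140 = 2112
Σ(formed) = 4×458 + 1×D = 1832 + D
ΔH = Σ(broken) − Σ(formed) = (2112) − (1832 + D) = +280 − D
Setting this equal to −201 kJ gives D = 481 kJ/mol.

D(O=O) ≈ 481 kJ/mol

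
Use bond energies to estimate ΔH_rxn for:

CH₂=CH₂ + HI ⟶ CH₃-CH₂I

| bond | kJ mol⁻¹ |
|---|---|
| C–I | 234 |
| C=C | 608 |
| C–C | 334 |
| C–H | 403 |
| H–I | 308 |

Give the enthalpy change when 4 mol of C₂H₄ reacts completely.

ΔH = −220 kJ

Bonds broken (reactants):
  C–H: 4 × 403 = 1612
  C=C: 1 × 608 = 608
  H–I: 1 × 308 = 308
  Σ(broken) = 2528 kJ
Bonds formed (products):
  C–C: 1 × 334 = 334
  C–H: 5 × 403 = 2015
  C–I: 1 × 234 = 234
  Σ(formed) = 2583 kJ
ΔH = Σ(broken) − Σ(formed) = 2528 − 2583 = −55 kJ
For 4× the reaction as written: 4 × (−55) = −220 kJ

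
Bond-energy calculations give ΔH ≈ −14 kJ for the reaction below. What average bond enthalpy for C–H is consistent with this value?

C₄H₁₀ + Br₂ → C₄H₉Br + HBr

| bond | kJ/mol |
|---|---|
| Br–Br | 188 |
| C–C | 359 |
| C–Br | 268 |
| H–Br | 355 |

Let D be the C–H bond energy.
Σ(broken) = 1×188 + 3×359 + 10×D = 1265 + 10D
Σ(formed) = 1×268 + 3×359 + 9×D + 1×355 = 1700 + 9D
ΔH = Σ(broken) − Σ(formed) = (1265 + 10D) − (1700 + 9D) = −435 + D
Setting this equal to −14 kJ gives D = 421 kJ/mol.

D(C–H) ≈ 421 kJ/mol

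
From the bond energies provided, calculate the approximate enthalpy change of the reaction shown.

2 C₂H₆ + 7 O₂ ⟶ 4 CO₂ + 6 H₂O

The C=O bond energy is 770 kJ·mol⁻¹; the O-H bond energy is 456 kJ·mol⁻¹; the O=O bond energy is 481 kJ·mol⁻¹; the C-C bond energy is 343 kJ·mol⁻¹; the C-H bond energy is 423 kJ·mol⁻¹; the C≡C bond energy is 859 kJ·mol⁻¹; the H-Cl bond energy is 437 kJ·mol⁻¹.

Bonds broken (reactants):
  C-C: 2 × 343 = 686
  C-H: 12 × 423 = 5076
  O=O: 7 × 481 = 3367
  Σ(broken) = 9129 kJ
Bonds formed (products):
  C=O: 8 × 770 = 6160
  O-H: 12 × 456 = 5472
  Σ(formed) = 11632 kJ
ΔH = Σ(broken) − Σ(formed) = 9129 − 11632 = −2503 kJ

ΔH ≈ −2503 kJ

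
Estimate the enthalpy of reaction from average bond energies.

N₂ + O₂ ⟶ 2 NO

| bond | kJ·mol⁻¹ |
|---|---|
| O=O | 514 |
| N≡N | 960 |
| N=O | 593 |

Bonds broken (reactants):
  N≡N: 1 × 960 = 960
  O=O: 1 × 514 = 514
  Σ(broken) = 1474 kJ
Bonds formed (products):
  N=O: 2 × 593 = 1186
  Σ(formed) = 1186 kJ
ΔH = Σ(broken) − Σ(formed) = 1474 − 1186 = +288 kJ

ΔH ≈ +288 kJ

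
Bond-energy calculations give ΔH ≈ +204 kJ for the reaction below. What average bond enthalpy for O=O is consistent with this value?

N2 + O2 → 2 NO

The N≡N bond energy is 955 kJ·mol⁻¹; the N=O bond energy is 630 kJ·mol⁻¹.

D(O=O) ≈ 509 kJ/mol

Let D be the O=O bond energy.
Σ(broken) = 1×955 + 1×D = 955 + D
Σ(formed) = 2×630 = 1260
ΔH = Σ(broken) − Σ(formed) = (955 + D) − (1260) = −305 + D
Setting this equal to +204 kJ gives D = 509 kJ/mol.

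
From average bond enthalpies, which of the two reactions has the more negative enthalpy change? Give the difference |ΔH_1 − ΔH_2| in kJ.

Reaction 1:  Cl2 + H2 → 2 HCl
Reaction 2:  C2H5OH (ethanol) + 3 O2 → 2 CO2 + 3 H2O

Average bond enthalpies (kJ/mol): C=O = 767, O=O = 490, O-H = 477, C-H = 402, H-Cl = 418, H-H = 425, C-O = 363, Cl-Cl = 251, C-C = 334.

Reaction 1:
  Bonds broken (reactants):
    Cl-Cl: 1 × 251 = 251
    H-H: 1 × 425 = 425
    Σ(broken) = 676 kJ
  Bonds formed (products):
    H-Cl: 2 × 418 = 836
    Σ(formed) = 836 kJ
  ΔH_1 = 676 − 836 = −160 kJ
Reaction 2:
  Bonds broken (reactants):
    C-C: 1 × 334 = 334
    C-H: 5 × 402 = 2010
    C-O: 1 × 363 = 363
    O-H: 1 × 477 = 477
    O=O: 3 × 490 = 1470
    Σ(broken) = 4654 kJ
  Bonds formed (products):
    C=O: 4 × 767 = 3068
    O-H: 6 × 477 = 2862
    Σ(formed) = 5930 kJ
  ΔH_2 = 4654 − 5930 = −1276 kJ
ΔH_1 − ΔH_2 = +1116 kJ, so reaction 2 has the more negative ΔH; |ΔH_1 − ΔH_2| = 1116 kJ.

Reaction 2, by 1116 kJ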